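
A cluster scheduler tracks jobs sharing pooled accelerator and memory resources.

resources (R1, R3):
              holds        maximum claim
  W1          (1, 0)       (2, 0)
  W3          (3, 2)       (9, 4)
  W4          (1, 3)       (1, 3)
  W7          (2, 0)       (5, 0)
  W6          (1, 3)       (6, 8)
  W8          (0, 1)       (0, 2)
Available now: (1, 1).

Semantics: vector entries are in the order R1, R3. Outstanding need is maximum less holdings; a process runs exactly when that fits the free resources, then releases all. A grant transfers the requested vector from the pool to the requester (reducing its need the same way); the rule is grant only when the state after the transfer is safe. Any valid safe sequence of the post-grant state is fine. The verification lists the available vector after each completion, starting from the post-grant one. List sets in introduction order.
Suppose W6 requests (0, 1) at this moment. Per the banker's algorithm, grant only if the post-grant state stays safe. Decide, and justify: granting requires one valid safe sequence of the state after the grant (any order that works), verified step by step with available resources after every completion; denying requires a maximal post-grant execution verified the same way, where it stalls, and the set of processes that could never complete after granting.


GRANT: granting preserves safety; a valid post-grant sequence is W4, W1, W8, W7, W6, W3.
Key observation: even at the reduced pool (1, 0), W4 fits immediately, so safety survives the grant.
Step-by-step check of the post-grant state:
  pool = (1, 0)
  run W4 (needs (0, 0), free (1, 0)); after release of (1, 3) the pool is (2, 3)
  run W1 (needs (1, 0), free (2, 3)); after release of (1, 0) the pool is (3, 3)
  run W8 (needs (0, 1), free (3, 3)); after release of (0, 1) the pool is (3, 4)
  run W7 (needs (3, 0), free (3, 4)); after release of (2, 0) the pool is (5, 4)
  run W6 (needs (5, 4), free (5, 4)); after release of (1, 4) the pool is (6, 8)
  run W3 (needs (6, 2), free (6, 8)); after release of (3, 2) the pool is (9, 10)


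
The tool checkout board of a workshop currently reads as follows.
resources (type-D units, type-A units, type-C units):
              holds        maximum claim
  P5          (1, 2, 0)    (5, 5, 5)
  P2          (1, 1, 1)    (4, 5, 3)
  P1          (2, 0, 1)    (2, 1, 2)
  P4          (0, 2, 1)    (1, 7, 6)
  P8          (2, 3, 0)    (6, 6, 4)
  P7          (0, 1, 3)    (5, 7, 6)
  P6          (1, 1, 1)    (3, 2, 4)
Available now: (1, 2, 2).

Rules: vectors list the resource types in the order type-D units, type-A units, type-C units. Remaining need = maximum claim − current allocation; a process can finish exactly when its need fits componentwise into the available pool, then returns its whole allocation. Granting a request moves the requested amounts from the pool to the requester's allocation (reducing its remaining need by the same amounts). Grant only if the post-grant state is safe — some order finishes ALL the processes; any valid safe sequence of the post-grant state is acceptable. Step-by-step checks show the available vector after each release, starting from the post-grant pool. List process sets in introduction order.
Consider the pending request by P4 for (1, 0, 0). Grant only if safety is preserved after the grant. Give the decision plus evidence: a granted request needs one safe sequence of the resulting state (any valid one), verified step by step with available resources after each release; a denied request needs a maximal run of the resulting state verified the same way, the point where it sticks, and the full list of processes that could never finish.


DENY: after the grant no complete ordering would exist.
Key observation: after P1, P6 the pool peaks at (3, 3, 4), and each blocked process is short somewhere: P5 on type-D units, type-C units; P2 on type-A units; P4 on type-A units, type-C units; P8 on type-D units; P7 on type-D units, type-A units.
On the post-grant state, P1, P6 is a maximal run — nothing extends it. Step-by-step check:
  pool = (0, 2, 2)
  run P1 (needs (0, 1, 1), free (0, 2, 2)); after release of (2, 0, 1) the pool is (2, 2, 3)
  run P6 (needs (2, 1, 3), free (2, 2, 3)); after release of (1, 1, 1) the pool is (3, 3, 4)
  blocked: P5 wants (4, 3, 5), pool (3, 3, 4) — not enough type-D units and type-C units
  blocked: P2 wants (3, 4, 2), pool (3, 3, 4) — not enough type-A units
  blocked: P4 wants (0, 5, 5), pool (3, 3, 4) — not enough type-A units and type-C units
  blocked: P8 wants (4, 3, 4), pool (3, 3, 4) — not enough type-D units
  blocked: P7 wants (5, 6, 3), pool (3, 3, 4) — not enough type-D units and type-A units
Processes that could never finish after the grant: P5, P2, P4, P8 and P7.


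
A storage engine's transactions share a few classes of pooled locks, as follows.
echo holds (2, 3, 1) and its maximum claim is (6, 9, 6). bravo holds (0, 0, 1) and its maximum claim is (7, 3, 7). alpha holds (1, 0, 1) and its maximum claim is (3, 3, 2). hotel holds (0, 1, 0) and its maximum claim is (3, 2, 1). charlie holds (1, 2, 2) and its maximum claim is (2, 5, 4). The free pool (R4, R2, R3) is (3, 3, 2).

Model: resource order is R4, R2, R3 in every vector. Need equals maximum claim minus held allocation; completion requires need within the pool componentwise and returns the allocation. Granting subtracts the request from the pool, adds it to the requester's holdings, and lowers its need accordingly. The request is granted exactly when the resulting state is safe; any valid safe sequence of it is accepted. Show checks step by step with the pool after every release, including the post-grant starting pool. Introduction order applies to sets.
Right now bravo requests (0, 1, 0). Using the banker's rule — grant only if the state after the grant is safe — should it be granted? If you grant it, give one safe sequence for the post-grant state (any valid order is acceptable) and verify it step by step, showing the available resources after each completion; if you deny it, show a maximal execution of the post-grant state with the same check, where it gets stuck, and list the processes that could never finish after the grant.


DENY: after the grant no complete ordering would exist.
Key observation: after hotel, alpha, charlie the pool peaks at (5, 5, 5), and each blocked process is short somewhere: echo on R2; bravo on R4, R3.
Pretend the grant happened; the run hotel, alpha, charlie goes as far as possible. Step-by-step check:
  pool = (3, 2, 2)
  hotel: need (3, 1, 1) fits (3, 2, 2); releases (0, 1, 0), pool now (3, 3, 2)
  alpha: need (2, 3, 1) fits (3, 3, 2); releases (1, 0, 1), pool now (4, 3, 3)
  charlie: need (1, 3, 2) fits (4, 3, 3); releases (1, 2, 2), pool now (5, 5, 5)
  echo still needs (4, 6, 5) but only (5, 5, 5) is free — short on R2
  bravo still needs (7, 2, 6) but only (5, 5, 5) is free — short on R4 and R3
Post-grant, the permanently blocked set is echo and bravo.


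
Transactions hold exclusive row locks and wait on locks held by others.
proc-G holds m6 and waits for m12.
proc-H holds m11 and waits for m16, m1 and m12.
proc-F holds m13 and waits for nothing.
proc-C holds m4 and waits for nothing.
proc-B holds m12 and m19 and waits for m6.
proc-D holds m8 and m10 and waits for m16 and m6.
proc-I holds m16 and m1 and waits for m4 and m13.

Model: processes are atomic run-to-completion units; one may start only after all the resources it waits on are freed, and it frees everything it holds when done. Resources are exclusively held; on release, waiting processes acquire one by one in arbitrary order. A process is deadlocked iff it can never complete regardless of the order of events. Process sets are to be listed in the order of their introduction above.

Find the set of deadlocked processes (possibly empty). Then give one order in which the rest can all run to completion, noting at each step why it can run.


Deadlocked set: proc-G, proc-H, proc-B and proc-D.
Key observation: the waits loop around proc-G -> proc-B -> proc-G with no way out; proc-H and proc-D wait into the deadlock from upstream.
One completion order for the rest: proc-C, proc-F, proc-I.
Walking it through:
  run proc-C (it waits on nothing); releases m4
  run proc-F (it waits on nothing); releases m13
  proc-I waits on m4 and m13 — all released -> runs and releases m16 and m1


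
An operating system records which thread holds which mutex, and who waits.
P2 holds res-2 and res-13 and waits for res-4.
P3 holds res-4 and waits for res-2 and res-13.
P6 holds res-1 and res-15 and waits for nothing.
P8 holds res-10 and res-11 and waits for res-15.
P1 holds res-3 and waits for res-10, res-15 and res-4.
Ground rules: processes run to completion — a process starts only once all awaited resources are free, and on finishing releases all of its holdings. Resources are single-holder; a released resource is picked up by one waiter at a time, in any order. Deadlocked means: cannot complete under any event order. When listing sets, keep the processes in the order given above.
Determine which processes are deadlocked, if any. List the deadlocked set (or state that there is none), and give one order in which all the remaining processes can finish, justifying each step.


Deadlocked set: P2, P3 and P1.
Key observation: nobody on the ring P2 -> P3 -> P2 can start until another member finishes, which never happens; P1 waits into the deadlock from upstream.
The rest can finish in the order P6, P8.
Walking it through:
  P6 waits on nothing -> runs at once and releases res-1 and res-15
  P8: everything it awaited (res-15) is free; runs, freeing res-10 and res-11


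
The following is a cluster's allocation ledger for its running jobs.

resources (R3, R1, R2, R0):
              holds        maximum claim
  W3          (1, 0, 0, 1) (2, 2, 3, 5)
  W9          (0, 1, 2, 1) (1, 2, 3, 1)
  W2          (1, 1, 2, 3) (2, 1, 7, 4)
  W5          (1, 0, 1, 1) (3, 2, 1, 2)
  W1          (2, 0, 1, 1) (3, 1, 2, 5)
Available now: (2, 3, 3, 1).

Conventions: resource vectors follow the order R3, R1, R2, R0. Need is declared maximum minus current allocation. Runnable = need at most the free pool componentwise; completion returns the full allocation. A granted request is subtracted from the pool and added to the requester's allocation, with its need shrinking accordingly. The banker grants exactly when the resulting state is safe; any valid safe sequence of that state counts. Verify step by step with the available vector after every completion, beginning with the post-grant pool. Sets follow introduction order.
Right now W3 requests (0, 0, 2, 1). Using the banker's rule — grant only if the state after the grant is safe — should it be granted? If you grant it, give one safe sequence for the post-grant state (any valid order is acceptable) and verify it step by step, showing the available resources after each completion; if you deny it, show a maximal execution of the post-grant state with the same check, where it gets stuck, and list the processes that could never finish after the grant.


DENY: after the grant no complete ordering would exist.
Key observation: after W9, W5 the pool peaks at (3, 4, 4, 2), and each blocked process is short somewhere: W3 on R0; W2 on R2; W1 on R0.
After a pretend grant, a maximal execution: W9, W5 — then nothing else fits. Step-by-step check:
  pool = (2, 3, 1, 0)
  W9 needs (1, 1, 1, 0) <= (2, 3, 1, 0) -> finishes; pool += (0, 1, 2, 1) = (2, 4, 3, 1)
  W5 needs (2, 2, 0, 1) <= (2, 4, 3, 1) -> finishes; pool += (1, 0, 1, 1) = (3, 4, 4, 2)
  blocked: W3 wants (1, 2, 1, 3), pool (3, 4, 4, 2) — not enough R0
  blocked: W2 wants (1, 0, 5, 1), pool (3, 4, 4, 2) — not enough R2
  blocked: W1 wants (1, 1, 1, 4), pool (3, 4, 4, 2) — not enough R0
Post-grant, the permanently blocked set is W3, W2 and W1.


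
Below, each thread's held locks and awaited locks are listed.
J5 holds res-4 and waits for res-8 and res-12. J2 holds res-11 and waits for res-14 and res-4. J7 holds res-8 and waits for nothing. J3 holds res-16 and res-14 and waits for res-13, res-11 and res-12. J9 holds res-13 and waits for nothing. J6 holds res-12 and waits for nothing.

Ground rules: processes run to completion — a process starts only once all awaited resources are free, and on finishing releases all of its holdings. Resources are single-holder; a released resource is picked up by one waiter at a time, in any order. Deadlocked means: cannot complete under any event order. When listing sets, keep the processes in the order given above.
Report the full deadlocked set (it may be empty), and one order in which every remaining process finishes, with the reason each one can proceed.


The deadlocked set is J2 and J3.
Key observation: the knot is the closed ring of waits J2 -> J3 -> J2; no other process is dragged down with it.
A valid finishing order for the others: J9, J6, J7, J5.
Walking it through:
  J9 waits on nothing -> runs at once and releases res-13
  J6 waits on nothing -> runs at once and releases res-12
  J7 waits on nothing -> runs at once and releases res-8
  run J5 (all its waits — res-8 and res-12 — are resolved); releases res-4


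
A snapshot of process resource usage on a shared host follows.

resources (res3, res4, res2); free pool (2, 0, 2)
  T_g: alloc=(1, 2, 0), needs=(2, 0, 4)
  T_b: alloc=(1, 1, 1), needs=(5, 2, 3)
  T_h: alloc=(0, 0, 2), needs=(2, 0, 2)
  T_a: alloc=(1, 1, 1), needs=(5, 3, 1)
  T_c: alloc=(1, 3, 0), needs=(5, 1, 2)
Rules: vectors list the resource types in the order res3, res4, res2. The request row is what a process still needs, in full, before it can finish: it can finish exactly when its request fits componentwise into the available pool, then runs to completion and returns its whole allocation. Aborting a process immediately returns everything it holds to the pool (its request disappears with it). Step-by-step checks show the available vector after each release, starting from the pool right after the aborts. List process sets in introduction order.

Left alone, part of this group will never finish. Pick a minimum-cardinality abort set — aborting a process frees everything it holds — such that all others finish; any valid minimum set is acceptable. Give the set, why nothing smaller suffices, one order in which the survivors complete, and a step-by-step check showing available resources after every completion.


Abort T_a and T_c.
Key observation: T_b had no path to completion before; after the abort of T_a and T_c ((2, 4, 1) returned), step 3 is where it fits.
Why nothing smaller works — every single abort fails: T_g alone leaves T_b blocked (short on res3); T_b alone leaves T_a blocked (short on res3); T_h alone leaves T_b blocked (short on res3); T_a alone leaves T_b blocked (short on res3); T_c alone leaves T_b blocked (short on res3).
One survivor order: T_h, T_g, T_b. Walking it through (post-abort pool first):
  pool = (4, 4, 3)
  T_h: need (2, 0, 2) fits (4, 4, 3); releases (0, 0, 2), pool now (4, 4, 5)
  T_g: need (2, 0, 4) fits (4, 4, 5); releases (1, 2, 0), pool now (5, 6, 5)
  T_b: need (5, 2, 3) fits (5, 6, 5); releases (1, 1, 1), pool now (6, 7, 6)


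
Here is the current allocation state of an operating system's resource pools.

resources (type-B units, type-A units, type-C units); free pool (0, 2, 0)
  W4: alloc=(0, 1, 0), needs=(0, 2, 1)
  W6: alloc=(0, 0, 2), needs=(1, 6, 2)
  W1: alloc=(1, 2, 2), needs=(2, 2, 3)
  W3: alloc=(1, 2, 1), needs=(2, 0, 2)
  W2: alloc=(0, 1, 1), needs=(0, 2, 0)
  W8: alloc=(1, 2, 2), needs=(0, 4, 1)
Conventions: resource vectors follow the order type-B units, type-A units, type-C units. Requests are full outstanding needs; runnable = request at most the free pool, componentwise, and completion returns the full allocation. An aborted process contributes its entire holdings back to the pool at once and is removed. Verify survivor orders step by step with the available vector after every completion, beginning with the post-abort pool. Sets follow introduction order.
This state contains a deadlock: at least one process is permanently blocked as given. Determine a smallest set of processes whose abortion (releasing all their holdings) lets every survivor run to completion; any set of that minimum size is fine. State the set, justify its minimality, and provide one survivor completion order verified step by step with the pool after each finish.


Minimum abort set: W3.
Key observation: the returned (1, 2, 1) from W3 is what brings W1 — unrunnable before, under any order — into play at step 5.
Minimality: the empty abort set fails — the state is deadlocked as it stands.
One survivor order: W8, W6, W4, W2, W1. Check, step by step (post-abort pool first):
  pool = (1, 4, 1)
  run W8 (needs (0, 4, 1), free (1, 4, 1)); after release of (1, 2, 2) the pool is (2, 6, 3)
  run W6 (needs (1, 6, 2), free (2, 6, 3)); after release of (0, 0, 2) the pool is (2, 6, 5)
  run W4 (needs (0, 2, 1), free (2, 6, 5)); after release of (0, 1, 0) the pool is (2, 7, 5)
  run W2 (needs (0, 2, 0), free (2, 7, 5)); after release of (0, 1, 1) the pool is (2, 8, 6)
  run W1 (needs (2, 2, 3), free (2, 8, 6)); after release of (1, 2, 2) the pool is (3, 10, 8)


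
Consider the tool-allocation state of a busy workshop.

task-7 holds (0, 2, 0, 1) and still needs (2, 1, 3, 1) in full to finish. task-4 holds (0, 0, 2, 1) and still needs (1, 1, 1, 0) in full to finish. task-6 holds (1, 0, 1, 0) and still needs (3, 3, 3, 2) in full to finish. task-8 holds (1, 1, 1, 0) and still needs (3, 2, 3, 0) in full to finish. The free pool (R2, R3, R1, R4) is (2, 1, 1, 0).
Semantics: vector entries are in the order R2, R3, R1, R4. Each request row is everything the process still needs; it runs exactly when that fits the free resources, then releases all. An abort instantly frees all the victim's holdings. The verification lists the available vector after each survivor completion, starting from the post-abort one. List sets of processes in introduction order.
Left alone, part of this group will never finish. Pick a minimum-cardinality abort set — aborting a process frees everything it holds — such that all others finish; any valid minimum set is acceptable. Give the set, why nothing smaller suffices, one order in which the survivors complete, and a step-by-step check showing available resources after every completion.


The answer: abort task-8.
Key observation: task-6 had no path to completion before; after the abort of task-8 ((1, 1, 1, 0) returned), step 3 is where it fits.
Why nothing smaller works: aborting no one leaves the state deadlocked as given.
Survivors finish in the order: task-4, task-7, task-6. Walking it through (pool after the aborts first):
  pool = (3, 2, 2, 0)
  run task-4 (needs (1, 1, 1, 0), free (3, 2, 2, 0)); after release of (0, 0, 2, 1) the pool is (3, 2, 4, 1)
  run task-7 (needs (2, 1, 3, 1), free (3, 2, 4, 1)); after release of (0, 2, 0, 1) the pool is (3, 4, 4, 2)
  run task-6 (needs (3, 3, 3, 2), free (3, 4, 4, 2)); after release of (1, 0, 1, 0) the pool is (4, 4, 5, 2)


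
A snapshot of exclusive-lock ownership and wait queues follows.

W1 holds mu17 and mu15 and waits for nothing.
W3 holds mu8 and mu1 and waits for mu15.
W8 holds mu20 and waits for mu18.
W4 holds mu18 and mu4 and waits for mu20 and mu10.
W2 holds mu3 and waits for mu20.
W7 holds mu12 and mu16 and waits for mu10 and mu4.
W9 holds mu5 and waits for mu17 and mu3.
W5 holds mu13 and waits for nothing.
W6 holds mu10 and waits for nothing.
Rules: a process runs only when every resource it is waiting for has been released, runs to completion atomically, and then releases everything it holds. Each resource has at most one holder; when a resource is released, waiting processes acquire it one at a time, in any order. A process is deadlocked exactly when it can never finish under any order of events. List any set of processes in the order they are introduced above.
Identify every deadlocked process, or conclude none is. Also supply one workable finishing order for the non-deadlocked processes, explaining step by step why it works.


The deadlocked set is W8, W4, W2, W7 and W9.
Key observation: W8 -> W4 -> W8 is a circular wait — nothing in it can go first; W2, W7 and W9 wait into the deadlock from upstream.
One completion order for the rest: W5, W1, W6, W3.
Walking it through:
  W5: no waits; runs immediately, freeing mu13
  W1: no waits; runs immediately, freeing mu17 and mu15
  W6: no waits; runs immediately, freeing mu10
  W3 waits on mu15 — all released -> runs and releases mu8 and mu1


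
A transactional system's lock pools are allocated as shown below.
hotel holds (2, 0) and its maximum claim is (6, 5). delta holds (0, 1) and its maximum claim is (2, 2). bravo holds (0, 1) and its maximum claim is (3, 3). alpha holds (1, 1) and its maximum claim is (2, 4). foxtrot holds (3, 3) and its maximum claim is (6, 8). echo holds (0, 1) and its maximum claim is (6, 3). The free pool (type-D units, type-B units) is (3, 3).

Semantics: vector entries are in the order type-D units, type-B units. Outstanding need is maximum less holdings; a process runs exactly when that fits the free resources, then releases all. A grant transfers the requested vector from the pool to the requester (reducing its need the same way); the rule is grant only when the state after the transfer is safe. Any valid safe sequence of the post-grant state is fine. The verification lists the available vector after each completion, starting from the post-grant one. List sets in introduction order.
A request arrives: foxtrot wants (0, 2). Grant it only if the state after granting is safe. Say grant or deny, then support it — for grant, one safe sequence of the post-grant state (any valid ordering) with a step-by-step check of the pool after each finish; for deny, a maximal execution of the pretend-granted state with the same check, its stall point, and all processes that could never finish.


GRANT: granting preserves safety; a valid post-grant sequence is delta, bravo, alpha, foxtrot, hotel, echo.
Key observation: (3, 1) free after granting still covers delta first, and each release covers the next.
Check on the post-grant state, step by step:
  pool = (3, 1)
  run delta (needs (2, 1), free (3, 1)); after release of (0, 1) the pool is (3, 2)
  run bravo (needs (3, 2), free (3, 2)); after release of (0, 1) the pool is (3, 3)
  run alpha (needs (1, 3), free (3, 3)); after release of (1, 1) the pool is (4, 4)
  run foxtrot (needs (3, 3), free (4, 4)); after release of (3, 5) the pool is (7, 9)
  run hotel (needs (4, 5), free (7, 9)); after release of (2, 0) the pool is (9, 9)
  run echo (needs (6, 2), free (9, 9)); after release of (0, 1) the pool is (9, 10)


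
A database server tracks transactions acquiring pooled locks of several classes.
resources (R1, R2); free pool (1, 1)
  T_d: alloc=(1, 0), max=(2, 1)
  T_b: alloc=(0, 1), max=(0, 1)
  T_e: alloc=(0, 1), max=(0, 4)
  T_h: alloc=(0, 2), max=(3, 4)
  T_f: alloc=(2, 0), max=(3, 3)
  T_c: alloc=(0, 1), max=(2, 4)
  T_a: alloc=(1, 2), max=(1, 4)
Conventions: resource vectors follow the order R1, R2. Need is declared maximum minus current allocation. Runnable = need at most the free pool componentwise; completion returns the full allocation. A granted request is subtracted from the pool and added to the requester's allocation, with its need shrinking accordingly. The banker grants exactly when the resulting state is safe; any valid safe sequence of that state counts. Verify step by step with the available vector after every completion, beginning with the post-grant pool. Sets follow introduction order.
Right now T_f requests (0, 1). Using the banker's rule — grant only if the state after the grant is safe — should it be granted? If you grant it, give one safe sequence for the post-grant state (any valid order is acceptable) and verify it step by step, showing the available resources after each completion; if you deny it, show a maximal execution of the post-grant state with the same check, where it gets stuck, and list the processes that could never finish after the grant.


DENY. Granting would leave the state unsafe.
Key observation: after T_b, T_d complete, (2, 1) is the best the pool ever gets, yet each leftover process wants more R2.
Pretend the grant happened; the run T_b, T_d goes as far as possible. Verifying each step:
  pool = (1, 0)
  T_b needs (0, 0) <= (1, 0) -> finishes; pool += (0, 1) = (1, 1)
  T_d needs (1, 1) <= (1, 1) -> finishes; pool += (1, 0) = (2, 1)
  blocked: T_e wants (0, 3), pool (2, 1) — not enough R2
  blocked: T_h wants (3, 2), pool (2, 1) — not enough R1 and R2
  blocked: T_f wants (1, 2), pool (2, 1) — not enough R2
  blocked: T_c wants (2, 3), pool (2, 1) — not enough R2
  blocked: T_a wants (0, 2), pool (2, 1) — not enough R2
Post-grant, the permanently blocked set is T_e, T_h, T_f, T_c and T_a.


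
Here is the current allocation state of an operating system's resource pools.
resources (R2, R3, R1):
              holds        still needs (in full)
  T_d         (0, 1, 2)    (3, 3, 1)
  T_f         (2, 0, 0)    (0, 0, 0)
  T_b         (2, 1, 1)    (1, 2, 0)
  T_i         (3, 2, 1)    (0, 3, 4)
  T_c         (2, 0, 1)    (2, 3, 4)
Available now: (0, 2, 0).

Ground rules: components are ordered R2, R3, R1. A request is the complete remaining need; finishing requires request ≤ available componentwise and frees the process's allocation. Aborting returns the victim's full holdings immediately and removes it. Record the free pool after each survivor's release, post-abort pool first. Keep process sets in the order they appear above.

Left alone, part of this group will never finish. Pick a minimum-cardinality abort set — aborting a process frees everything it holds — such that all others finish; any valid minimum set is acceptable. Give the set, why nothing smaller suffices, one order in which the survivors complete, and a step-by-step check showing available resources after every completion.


The answer: abort T_c.
Key observation: T_i had no path to completion before; after the abort of T_c ((2, 0, 1) returned), step 4 is where it fits.
Why nothing smaller works: aborting no one leaves the state deadlocked as given.
The survivors complete as T_b, T_d, T_f, T_i. Check, step by step (starting from the post-abort pool):
  pool = (2, 2, 1)
  T_b needs (1, 2, 0) <= (2, 2, 1) -> finishes; pool += (2, 1, 1) = (4, 3, 2)
  T_d needs (3, 3, 1) <= (4, 3, 2) -> finishes; pool += (0, 1, 2) = (4, 4, 4)
  T_f needs (0, 0, 0) <= (4, 4, 4) -> finishes; pool += (2, 0, 0) = (6, 4, 4)
  T_i needs (0, 3, 4) <= (6, 4, 4) -> finishes; pool += (3, 2, 1) = (9, 6, 5)


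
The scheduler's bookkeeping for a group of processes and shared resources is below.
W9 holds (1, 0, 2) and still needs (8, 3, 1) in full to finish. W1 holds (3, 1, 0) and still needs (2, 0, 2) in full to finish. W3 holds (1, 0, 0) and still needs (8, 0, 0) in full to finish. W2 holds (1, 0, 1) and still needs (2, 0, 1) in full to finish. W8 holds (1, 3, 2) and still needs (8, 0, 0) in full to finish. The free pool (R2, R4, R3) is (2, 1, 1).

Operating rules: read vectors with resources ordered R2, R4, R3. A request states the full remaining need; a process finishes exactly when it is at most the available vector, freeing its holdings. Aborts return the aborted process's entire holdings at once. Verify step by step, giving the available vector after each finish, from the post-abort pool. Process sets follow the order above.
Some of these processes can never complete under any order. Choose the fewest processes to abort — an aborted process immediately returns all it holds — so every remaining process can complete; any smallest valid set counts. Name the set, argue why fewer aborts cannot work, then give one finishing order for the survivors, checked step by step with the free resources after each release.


Minimum abort set: W9 and W8.
Key observation: aborting W9 and W8 returns (2, 3, 4), and W3 — hopeless before — runs at step 3 with the returned capacity in the pool.
Minimality, checking each single-abort alternative: W9 alone leaves W3 blocked (short on R2); W1 alone leaves W9 blocked (short on R2 and R4); W3 alone leaves W9 blocked (short on R2 and R4); W2 alone leaves W9 blocked (short on R2 and R4); W8 alone leaves W9 blocked (short on R2).
Survivors finish in the order: W2, W1, W3. Walking it through (pool after the aborts first):
  pool = (4, 4, 5)
  W2 needs (2, 0, 1) <= (4, 4, 5) -> finishes; pool += (1, 0, 1) = (5, 4, 6)
  W1 needs (2, 0, 2) <= (5, 4, 6) -> finishes; pool += (3, 1, 0) = (8, 5, 6)
  W3 needs (8, 0, 0) <= (8, 5, 6) -> finishes; pool += (1, 0, 0) = (9, 5, 6)


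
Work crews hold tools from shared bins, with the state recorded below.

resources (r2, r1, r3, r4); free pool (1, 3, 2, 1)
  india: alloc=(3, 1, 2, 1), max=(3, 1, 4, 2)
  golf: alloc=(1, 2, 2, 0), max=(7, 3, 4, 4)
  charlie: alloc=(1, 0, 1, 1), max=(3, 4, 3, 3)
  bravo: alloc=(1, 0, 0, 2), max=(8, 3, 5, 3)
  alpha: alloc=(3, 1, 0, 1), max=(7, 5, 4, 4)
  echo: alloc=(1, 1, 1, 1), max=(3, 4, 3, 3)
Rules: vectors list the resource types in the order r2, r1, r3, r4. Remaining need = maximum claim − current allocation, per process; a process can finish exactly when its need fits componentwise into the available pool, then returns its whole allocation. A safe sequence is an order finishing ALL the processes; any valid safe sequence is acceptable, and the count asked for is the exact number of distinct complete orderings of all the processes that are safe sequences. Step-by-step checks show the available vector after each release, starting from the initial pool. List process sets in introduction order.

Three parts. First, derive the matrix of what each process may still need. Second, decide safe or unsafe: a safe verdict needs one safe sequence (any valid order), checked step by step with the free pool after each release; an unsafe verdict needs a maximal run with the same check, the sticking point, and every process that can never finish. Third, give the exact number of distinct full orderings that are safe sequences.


(1) Outstanding need per process (order r2, r1, r3, r4):
  india: (0, 0, 2, 1)
  golf: (6, 1, 2, 4)
  charlie: (2, 4, 2, 2)
  bravo: (7, 3, 5, 1)
  alpha: (4, 4, 4, 3)
  echo: (2, 3, 2, 2)
(2) SAFE — a valid safe sequence is india, charlie, echo, alpha, bravo, golf.
Key observation: the first exact fit in this order is india — it needs (0, 0, 2, 1) with (1, 3, 2, 1) free, meeting a requested resource to the last unit.
Check, step by step:
  pool = (1, 3, 2, 1)
  run india (needs (0, 0, 2, 1), free (1, 3, 2, 1)); after release of (3, 1, 2, 1) the pool is (4, 4, 4, 2)
  run charlie (needs (2, 4, 2, 2), free (4, 4, 4, 2)); after release of (1, 0, 1, 1) the pool is (5, 4, 5, 3)
  run echo (needs (2, 3, 2, 2), free (5, 4, 5, 3)); after release of (1, 1, 1, 1) the pool is (6, 5, 6, 4)
  run alpha (needs (4, 4, 4, 3), free (6, 5, 6, 4)); after release of (3, 1, 0, 1) the pool is (9, 6, 6, 5)
  run bravo (needs (7, 3, 5, 1), free (9, 6, 6, 5)); after release of (1, 0, 0, 2) the pool is (10, 6, 6, 7)
  run golf (needs (6, 1, 2, 4), free (10, 6, 6, 7)); after release of (1, 2, 2, 0) the pool is (11, 8, 8, 7)
(3) Precisely 20 of the possible complete orderings are safe sequences.


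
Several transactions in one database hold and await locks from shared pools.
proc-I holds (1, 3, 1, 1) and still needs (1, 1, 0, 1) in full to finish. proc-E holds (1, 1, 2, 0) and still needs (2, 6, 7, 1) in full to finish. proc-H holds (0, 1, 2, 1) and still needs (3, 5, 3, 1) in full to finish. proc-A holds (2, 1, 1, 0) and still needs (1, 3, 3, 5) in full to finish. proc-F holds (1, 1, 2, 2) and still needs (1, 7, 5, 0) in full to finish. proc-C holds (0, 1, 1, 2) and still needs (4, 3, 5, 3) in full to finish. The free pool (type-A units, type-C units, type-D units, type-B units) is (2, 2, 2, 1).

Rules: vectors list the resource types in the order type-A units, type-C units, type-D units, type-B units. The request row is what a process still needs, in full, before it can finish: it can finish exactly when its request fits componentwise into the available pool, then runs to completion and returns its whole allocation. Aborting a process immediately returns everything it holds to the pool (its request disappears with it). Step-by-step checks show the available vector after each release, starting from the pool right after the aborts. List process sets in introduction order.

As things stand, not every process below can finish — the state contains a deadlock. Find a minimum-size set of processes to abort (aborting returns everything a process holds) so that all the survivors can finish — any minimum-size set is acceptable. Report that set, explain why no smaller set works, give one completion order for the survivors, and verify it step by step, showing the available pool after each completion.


Abort proc-A.
Key observation: the returned (2, 1, 1, 0) from proc-A is what brings proc-C — unrunnable before, under any order — into play at step 3.
Minimality: the empty abort set fails — the state is deadlocked as it stands.
Survivors finish in the order: proc-I, proc-H, proc-C, proc-F, proc-E. Check, step by step (pool after the aborts first):
  pool = (4, 3, 3, 1)
  proc-I: need (1, 1, 0, 1) fits (4, 3, 3, 1); releases (1, 3, 1, 1), pool now (5, 6, 4, 2)
  proc-H: need (3, 5, 3, 1) fits (5, 6, 4, 2); releases (0, 1, 2, 1), pool now (5, 7, 6, 3)
  proc-C: need (4, 3, 5, 3) fits (5, 7, 6, 3); releases (0, 1, 1, 2), pool now (5, 8, 7, 5)
  proc-F: need (1, 7, 5, 0) fits (5, 8, 7, 5); releases (1, 1, 2, 2), pool now (6, 9, 9, 7)
  proc-E: need (2, 6, 7, 1) fits (6, 9, 9, 7); releases (1, 1, 2, 0), pool now (7, 10, 11, 7)


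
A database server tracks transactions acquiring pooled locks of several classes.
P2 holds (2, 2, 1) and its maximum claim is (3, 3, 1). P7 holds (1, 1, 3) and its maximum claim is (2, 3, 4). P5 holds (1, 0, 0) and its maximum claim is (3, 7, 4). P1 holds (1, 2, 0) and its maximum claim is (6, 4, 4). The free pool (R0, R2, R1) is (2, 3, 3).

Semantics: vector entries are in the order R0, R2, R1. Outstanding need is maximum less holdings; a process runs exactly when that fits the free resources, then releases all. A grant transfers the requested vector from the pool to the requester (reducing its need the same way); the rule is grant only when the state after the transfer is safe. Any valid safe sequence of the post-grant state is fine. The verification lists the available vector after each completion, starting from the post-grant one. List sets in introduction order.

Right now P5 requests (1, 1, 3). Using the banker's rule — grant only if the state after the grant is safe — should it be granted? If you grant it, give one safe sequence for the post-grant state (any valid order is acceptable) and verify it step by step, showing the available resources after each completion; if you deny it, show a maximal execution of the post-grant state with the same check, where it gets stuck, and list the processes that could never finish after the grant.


DENY: after the grant no complete ordering would exist.
Key observation: after P2, P7 the pool peaks at (4, 5, 4), and each blocked process is short somewhere: P5 on R2; P1 on R0.
Pretend the grant happened; the run P2, P7 goes as far as possible. Step-by-step check:
  pool = (1, 2, 0)
  run P2 (needs (1, 1, 0), free (1, 2, 0)); after release of (2, 2, 1) the pool is (3, 4, 1)
  run P7 (needs (1, 2, 1), free (3, 4, 1)); after release of (1, 1, 3) the pool is (4, 5, 4)
  P5 cannot run: need (1, 6, 1) vs free (4, 5, 4) (insufficient R2)
  P1 cannot run: need (5, 2, 4) vs free (4, 5, 4) (insufficient R0)
Post-grant, the permanently blocked set is P5 and P1.


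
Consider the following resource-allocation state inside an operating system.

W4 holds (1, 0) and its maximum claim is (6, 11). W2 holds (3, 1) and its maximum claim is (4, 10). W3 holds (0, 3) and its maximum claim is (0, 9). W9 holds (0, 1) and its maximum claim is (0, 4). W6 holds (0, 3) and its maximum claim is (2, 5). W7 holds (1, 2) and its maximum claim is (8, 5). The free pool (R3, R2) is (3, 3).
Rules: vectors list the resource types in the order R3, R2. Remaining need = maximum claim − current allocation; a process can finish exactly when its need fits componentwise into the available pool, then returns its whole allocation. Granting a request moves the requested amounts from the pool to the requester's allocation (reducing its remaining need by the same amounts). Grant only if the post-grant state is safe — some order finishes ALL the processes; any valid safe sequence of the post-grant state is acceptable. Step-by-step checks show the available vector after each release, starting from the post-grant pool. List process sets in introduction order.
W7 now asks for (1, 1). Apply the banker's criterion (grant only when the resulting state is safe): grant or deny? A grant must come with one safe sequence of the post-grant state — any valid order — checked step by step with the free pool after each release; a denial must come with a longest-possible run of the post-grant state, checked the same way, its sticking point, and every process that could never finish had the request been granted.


DENY. Granting would leave the state unsafe.
Key observation: after W6, W9, W3, W2 the pool peaks at (5, 10), and each blocked process is short somewhere: W4 on R2; W7 on R3.
On the post-grant state, W6, W9, W3, W2 is a maximal run — nothing extends it. Walking it through:
  pool = (2, 2)
  W6 needs (2, 2) <= (2, 2) -> finishes; pool += (0, 3) = (2, 5)
  W9 needs (0, 3) <= (2, 5) -> finishes; pool += (0, 1) = (2, 6)
  W3 needs (0, 6) <= (2, 6) -> finishes; pool += (0, 3) = (2, 9)
  W2 needs (1, 9) <= (2, 9) -> finishes; pool += (3, 1) = (5, 10)
  W4 still needs (5, 11) but only (5, 10) is free — short on R2
  W7 still needs (6, 2) but only (5, 10) is free — short on R3
Post-grant, the permanently blocked set is W4 and W7.


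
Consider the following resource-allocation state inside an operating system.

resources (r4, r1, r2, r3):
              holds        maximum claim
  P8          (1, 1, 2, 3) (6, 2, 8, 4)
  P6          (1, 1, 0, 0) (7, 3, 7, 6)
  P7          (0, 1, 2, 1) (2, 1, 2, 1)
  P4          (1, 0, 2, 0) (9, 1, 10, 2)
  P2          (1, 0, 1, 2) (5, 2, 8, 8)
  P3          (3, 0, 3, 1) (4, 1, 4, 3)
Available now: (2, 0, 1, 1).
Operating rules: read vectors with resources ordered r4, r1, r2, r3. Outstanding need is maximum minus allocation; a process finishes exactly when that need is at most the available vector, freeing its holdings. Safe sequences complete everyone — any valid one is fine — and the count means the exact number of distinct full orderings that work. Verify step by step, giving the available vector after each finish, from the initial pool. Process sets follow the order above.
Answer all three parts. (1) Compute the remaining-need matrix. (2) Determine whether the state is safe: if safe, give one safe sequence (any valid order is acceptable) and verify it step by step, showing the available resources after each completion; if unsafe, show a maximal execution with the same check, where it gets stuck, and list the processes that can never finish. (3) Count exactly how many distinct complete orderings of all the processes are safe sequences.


(1) Remaining need (order r4, r1, r2, r3):
  P8: (5, 1, 6, 1)
  P6: (6, 2, 7, 6)
  P7: (2, 0, 0, 0)
  P4: (8, 1, 8, 2)
  P2: (4, 2, 7, 6)
  P3: (1, 1, 1, 2)
(2) SAFE — a valid safe sequence is P7, P3, P8, P2, P6, P4.
Key observation: at P7 the run first touches a limit — (2, 0, 0, 0) against (2, 0, 1, 1), exact on a resource it actually requests.
Check, step by step:
  pool = (2, 0, 1, 1)
  P7 needs (2, 0, 0, 0) <= (2, 0, 1, 1) -> finishes; pool += (0, 1, 2, 1) = (2, 1, 3, 2)
  P3 needs (1, 1, 1, 2) <= (2, 1, 3, 2) -> finishes; pool += (3, 0, 3, 1) = (5, 1, 6, 3)
  P8 needs (5, 1, 6, 1) <= (5, 1, 6, 3) -> finishes; pool += (1, 1, 2, 3) = (6, 2, 8, 6)
  P2 needs (4, 2, 7, 6) <= (6, 2, 8, 6) -> finishes; pool += (1, 0, 1, 2) = (7, 2, 9, 8)
  P6 needs (6, 2, 7, 6) <= (7, 2, 9, 8) -> finishes; pool += (1, 1, 0, 0) = (8, 3, 9, 8)
  P4 needs (8, 1, 8, 2) <= (8, 3, 9, 8) -> finishes; pool += (1, 0, 2, 0) = (9, 3, 11, 8)
(3) Precisely 2 of the possible complete orderings are safe sequences.


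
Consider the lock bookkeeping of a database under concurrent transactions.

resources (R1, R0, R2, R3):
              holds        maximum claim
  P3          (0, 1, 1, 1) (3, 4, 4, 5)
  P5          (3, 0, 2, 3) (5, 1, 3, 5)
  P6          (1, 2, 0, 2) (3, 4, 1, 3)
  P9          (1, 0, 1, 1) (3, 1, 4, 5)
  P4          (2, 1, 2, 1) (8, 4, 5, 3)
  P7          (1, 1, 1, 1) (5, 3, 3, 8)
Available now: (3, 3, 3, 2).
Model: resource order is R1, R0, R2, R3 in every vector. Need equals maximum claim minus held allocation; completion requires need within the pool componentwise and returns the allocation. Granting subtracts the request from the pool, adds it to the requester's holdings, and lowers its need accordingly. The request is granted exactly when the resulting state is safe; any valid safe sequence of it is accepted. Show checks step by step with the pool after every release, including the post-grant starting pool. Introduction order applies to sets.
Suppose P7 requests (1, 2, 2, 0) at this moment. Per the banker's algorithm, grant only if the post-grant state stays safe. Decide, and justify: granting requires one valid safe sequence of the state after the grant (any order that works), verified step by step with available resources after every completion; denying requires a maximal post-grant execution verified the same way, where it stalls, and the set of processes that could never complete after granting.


DENY: after the grant no complete ordering would exist.
Key observation: after P5, P9 the pool peaks at (6, 1, 4, 6), and each blocked process is short somewhere: P3 on R0; P6 on R0; P4 on R0; P7 on R3.
On the post-grant state, P5, P9 is a maximal run — nothing extends it. Check, step by step:
  pool = (2, 1, 1, 2)
  run P5 (needs (2, 1, 1, 2), free (2, 1, 1, 2)); after release of (3, 0, 2, 3) the pool is (5, 1, 3, 5)
  run P9 (needs (2, 1, 3, 4), free (5, 1, 3, 5)); after release of (1, 0, 1, 1) the pool is (6, 1, 4, 6)
  blocked: P3 wants (3, 3, 3, 4), pool (6, 1, 4, 6) — not enough R0
  blocked: P6 wants (2, 2, 1, 1), pool (6, 1, 4, 6) — not enough R0
  blocked: P4 wants (6, 3, 3, 2), pool (6, 1, 4, 6) — not enough R0
  blocked: P7 wants (3, 0, 0, 7), pool (6, 1, 4, 6) — not enough R3
Processes that could never finish after the grant: P3, P6, P4 and P7.
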